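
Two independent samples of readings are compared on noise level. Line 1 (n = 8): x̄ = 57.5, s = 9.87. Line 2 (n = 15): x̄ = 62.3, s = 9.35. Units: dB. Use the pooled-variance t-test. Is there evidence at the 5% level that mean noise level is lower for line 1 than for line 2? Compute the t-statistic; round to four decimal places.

-1.1509

Let group 1 = line 1, group 2 = line 2. H0: μ_1 = μ_2; H1: μ_1 < μ_2 (two-sample pooled-variance t-test, left-tailed).
s_p² = [(8−1)·9.87² + (15−1)·9.35²]/(8+15−2) = 90.754
t = (57.5 − 62.3)/√[90.754·(1/8 + 1/15)] = -1.1509
df = n₁ + n₂ − 2 = 21
p-value = P(T ≤ -1.1509) ≈ 0.131
Since p ≈ 0.131 > α = 0.05, fail to reject H0; the evidence is not statistically significant.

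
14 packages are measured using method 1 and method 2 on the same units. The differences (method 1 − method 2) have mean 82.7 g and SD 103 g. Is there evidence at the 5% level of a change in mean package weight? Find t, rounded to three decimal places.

3.004

H0: μ_d = 0; H1: μ_d ≠ 0 (paired t-test on the differences, two-sided).
t = d̄/(s_d/√n) = 82.7/(103/√14) = 3.004
df = n − 1 = 13
Two-sided p-value ≈ 0.010
Since p ≈ 0.010 < α = 0.05, reject H0; the data support H1.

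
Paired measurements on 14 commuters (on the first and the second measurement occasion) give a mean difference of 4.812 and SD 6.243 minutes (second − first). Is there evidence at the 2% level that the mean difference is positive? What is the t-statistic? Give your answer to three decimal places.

H0: μ_d = 0; H1: μ_d > 0 (paired t-test on the differences, right-tailed).
t = d̄/(s_d/√n) = 4.812/(6.243/√14) = 2.884
df = n − 1 = 13
p-value = P(T ≥ 2.884) ≈ 0.0064
Since p ≈ 0.0064 < α = 0.02, reject H0; the evidence is statistically significant.

2.884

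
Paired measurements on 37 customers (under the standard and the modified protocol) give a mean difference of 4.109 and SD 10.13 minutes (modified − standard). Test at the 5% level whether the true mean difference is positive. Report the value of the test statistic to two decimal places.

2.47

H0: μ_d = 0; H1: μ_d > 0 (paired t-test on the differences, right-tailed).
t = d̄/(s_d/√n) = 4.109/(10.13/√37) = 2.47
df = n − 1 = 36
p-value = P(T ≥ 2.47) ≈ 0.0093
Since p ≈ 0.0093 < α = 0.05, reject H0; the data support H1.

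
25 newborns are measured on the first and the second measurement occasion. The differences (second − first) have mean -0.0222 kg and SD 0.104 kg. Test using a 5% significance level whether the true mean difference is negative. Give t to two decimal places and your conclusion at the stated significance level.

t = -1.07; fail to reject H0

H0: μ_d = 0; H1: μ_d < 0 (paired t-test on the differences, left-tailed).
t = d̄/(s_d/√n) = -0.0222/(0.104/√25) = -1.07
df = n − 1 = 24
p-value = P(T ≤ -1.07) ≈ 0.1482
Since p ≈ 0.1482 > α = 0.05, fail to reject H0; the evidence is not statistically significant.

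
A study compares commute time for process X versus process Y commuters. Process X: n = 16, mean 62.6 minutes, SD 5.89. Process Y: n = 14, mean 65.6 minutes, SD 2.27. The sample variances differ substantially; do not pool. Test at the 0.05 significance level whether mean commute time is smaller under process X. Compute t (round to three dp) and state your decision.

Let group 1 = process X, group 2 = process Y. H0: μ_1 = μ_2; H1: μ_1 < μ_2 (Welch's two-sample t-test, left-tailed).
t = (x̄_1 − x̄_2)/√(s_1²/n_1 + s_2²/n_2) = (62.6 − 65.6)/√(5.89²/16 + 2.27²/14) = -1.884
Welch–Satterthwaite df ≈ 19.86
p-value = P(T ≤ -1.884) ≈ 0.0372
Since p ≈ 0.0372 < α = 0.05, reject H0; the data support H1.

t = -1.884; reject H0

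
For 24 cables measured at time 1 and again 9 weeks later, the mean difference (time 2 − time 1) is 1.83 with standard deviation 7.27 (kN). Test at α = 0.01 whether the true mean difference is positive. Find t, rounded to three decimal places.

H0: μ_d = 0; H1: μ_d > 0 (paired t-test on the differences, right-tailed).
t = d̄/(s_d/√n) = 1.83/(7.27/√24) = 1.233
df = n − 1 = 23
p-value = P(T ≥ 1.233) ≈ 0.1150
Since p ≈ 0.1150 > α = 0.01, fail to reject H0; the evidence is not statistically significant.

1.233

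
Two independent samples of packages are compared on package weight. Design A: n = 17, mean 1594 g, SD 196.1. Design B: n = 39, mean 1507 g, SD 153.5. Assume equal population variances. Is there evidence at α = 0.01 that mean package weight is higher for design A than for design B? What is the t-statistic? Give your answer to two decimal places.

1.79

Let group 1 = design A, group 2 = design B. H0: μ_1 = μ_2; H1: μ_1 > μ_2 (two-sample pooled-variance t-test, right-tailed).
s_p² = [(17−1)·196.1² + (39−1)·153.5²]/(17+39−2) = 27975
t = (1594 − 1507)/√[27975·(1/17 + 1/39)] = 1.79
df = n₁ + n₂ − 2 = 54
p-value = P(T ≥ 1.79) ≈ 0.0395
Since p ≈ 0.0395 > α = 0.01, fail to reject H0; the data do not provide sufficient evidence against H0.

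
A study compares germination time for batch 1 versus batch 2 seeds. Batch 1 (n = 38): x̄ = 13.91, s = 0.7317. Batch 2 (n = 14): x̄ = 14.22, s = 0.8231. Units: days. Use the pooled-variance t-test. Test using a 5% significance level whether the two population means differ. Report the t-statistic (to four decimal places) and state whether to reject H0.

t = -1.3107; fail to reject H0

Let group 1 = batch 1, group 2 = batch 2. H0: μ_1 = μ_2; H1: μ_1 ≠ μ_2 (two-sample pooled-variance t-test, two-sided).
s_p² = [(38−1)·0.7317² + (14−1)·0.8231²]/(38+14−2) = 0.572333
t = (13.91 − 14.22)/√[0.572333·(1/38 + 1/14)] = -1.3107
df = n₁ + n₂ − 2 = 50
Two-sided p-value ≈ 0.1960
Since p ≈ 0.1960 > α = 0.05, fail to reject H0; the evidence is not statistically significant.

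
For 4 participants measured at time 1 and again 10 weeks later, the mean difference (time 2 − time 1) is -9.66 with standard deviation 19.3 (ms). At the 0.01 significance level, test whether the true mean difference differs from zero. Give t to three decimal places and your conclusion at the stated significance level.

t = -1.001; fail to reject H0

H0: μ_d = 0; H1: μ_d ≠ 0 (paired t-test on the differences, two-sided).
t = d̄/(s_d/√n) = -9.66/(19.3/√4) = -1.001
df = n − 1 = 3
Two-sided p-value ≈ 0.3906
Since p ≈ 0.3906 > α = 0.01, fail to reject H0; the evidence is not statistically significant.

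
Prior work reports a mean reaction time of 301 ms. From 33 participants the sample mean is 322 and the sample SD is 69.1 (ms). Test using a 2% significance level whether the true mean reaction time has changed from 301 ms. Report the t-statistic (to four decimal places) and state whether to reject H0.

H0: μ = 301; H1: μ ≠ 301 (one-sample t-test, two-sided).
t = (x̄ − μ₀)/(s/√n) = (322 − 301)/(69.1/√33) = 1.7458
df = n − 1 = 32
Two-sided p-value ≈ 0.0904
Since p ≈ 0.0904 > α = 0.02, fail to reject H0; the evidence is not statistically significant.

t = 1.7458; fail to reject H0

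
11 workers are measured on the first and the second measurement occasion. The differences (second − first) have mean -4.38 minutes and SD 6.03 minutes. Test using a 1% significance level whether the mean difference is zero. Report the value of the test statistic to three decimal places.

H0: μ_d = 0; H1: μ_d ≠ 0 (paired t-test on the differences, two-sided).
t = d̄/(s_d/√n) = -4.38/(6.03/√11) = -2.409
df = n − 1 = 10
Two-sided p-value ≈ 0.0367
Since p ≈ 0.0367 > α = 0.01, fail to reject H0; the evidence is not statistically significant.

-2.409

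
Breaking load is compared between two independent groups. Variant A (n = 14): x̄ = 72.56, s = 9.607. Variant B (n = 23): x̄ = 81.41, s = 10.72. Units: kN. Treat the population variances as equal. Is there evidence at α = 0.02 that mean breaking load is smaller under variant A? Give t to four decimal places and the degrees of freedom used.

t = -2.5297, df = 35

Let group 1 = variant A, group 2 = variant B. H0: μ_1 = μ_2; H1: μ_1 < μ_2 (two-sample pooled-variance t-test, left-tailed).
s_p² = [(14−1)·9.607² + (23−1)·10.72²]/(14+23−2) = 106.515
t = (72.56 − 81.41)/√[106.515·(1/14 + 1/23)] = -2.5297
df = n₁ + n₂ − 2 = 35
p-value = P(T ≤ -2.5297) ≈ 0.0080
Since p ≈ 0.0080 < α = 0.02, reject H0; the evidence is statistically significant.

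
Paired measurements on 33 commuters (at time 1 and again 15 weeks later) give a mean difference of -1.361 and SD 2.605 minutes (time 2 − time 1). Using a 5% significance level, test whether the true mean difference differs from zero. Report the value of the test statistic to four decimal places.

H0: μ_d = 0; H1: μ_d ≠ 0 (paired t-test on the differences, two-sided).
t = d̄/(s_d/√n) = -1.361/(2.605/√33) = -3.0013
df = n − 1 = 32
Two-sided p-value ≈ 0.0052
Since p ≈ 0.0052 < α = 0.05, reject H0; the evidence is statistically significant.

-3.0013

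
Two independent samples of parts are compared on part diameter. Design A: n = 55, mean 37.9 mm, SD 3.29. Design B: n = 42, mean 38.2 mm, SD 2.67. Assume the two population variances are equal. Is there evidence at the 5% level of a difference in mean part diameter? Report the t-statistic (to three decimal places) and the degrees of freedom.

Let group 1 = design A, group 2 = design B. H0: μ_1 = μ_2; H1: μ_1 ≠ μ_2 (two-sample pooled-variance t-test, two-sided).
s_p² = [(55−1)·3.29² + (42−1)·2.67²]/(55+42−2) = 9.22933
t = (37.9 − 38.2)/√[9.22933·(1/55 + 1/42)] = -0.482
df = n₁ + n₂ − 2 = 95
Two-sided p-value ≈ 0.6310
Since p ≈ 0.6310 > α = 0.05, fail to reject H0; the data do not provide sufficient evidence against H0.

t = -0.482, df = 95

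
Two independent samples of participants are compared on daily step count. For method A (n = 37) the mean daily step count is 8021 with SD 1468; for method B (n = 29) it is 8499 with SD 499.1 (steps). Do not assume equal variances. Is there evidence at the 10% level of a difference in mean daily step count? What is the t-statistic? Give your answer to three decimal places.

Let group 1 = method A, group 2 = method B. H0: μ_1 = μ_2; H1: μ_1 ≠ μ_2 (Welch's two-sample t-test, two-sided).
t = (x̄_1 − x̄_2)/√(s_1²/n_1 + s_2²/n_2) = (8021 − 8499)/√(1468²/37 + 499.1²/29) = -1.849
Welch–Satterthwaite df ≈ 46.11
Two-sided p-value ≈ 0.071
Since p ≈ 0.071 < α = 0.1, reject H0; the data support H1.

-1.849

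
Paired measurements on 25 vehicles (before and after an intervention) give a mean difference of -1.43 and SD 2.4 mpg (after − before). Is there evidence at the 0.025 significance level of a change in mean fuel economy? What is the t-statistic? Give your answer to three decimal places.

H0: μ_d = 0; H1: μ_d ≠ 0 (paired t-test on the differences, two-sided).
t = d̄/(s_d/√n) = -1.43/(2.4/√25) = -2.979
df = n − 1 = 24
Two-sided p-value ≈ 0.0065
Since p ≈ 0.0065 < α = 0.025, reject H0; the evidence is statistically significant.

-2.979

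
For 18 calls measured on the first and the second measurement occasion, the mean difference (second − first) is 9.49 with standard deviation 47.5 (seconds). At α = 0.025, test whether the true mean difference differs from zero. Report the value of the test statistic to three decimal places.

0.848

H0: μ_d = 0; H1: μ_d ≠ 0 (paired t-test on the differences, two-sided).
t = d̄/(s_d/√n) = 9.49/(47.5/√18) = 0.848
df = n − 1 = 17
Two-sided p-value ≈ 0.4084
Since p ≈ 0.4084 > α = 0.025, fail to reject H0; the evidence is not statistically significant.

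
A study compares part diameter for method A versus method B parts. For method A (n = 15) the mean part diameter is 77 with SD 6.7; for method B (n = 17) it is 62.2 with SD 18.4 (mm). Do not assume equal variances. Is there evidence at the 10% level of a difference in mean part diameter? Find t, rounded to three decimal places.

3.092

Let group 1 = method A, group 2 = method B. H0: μ_1 = μ_2; H1: μ_1 ≠ μ_2 (Welch's two-sample t-test, two-sided).
t = (x̄_1 − x̄_2)/√(s_1²/n_1 + s_2²/n_2) = (77 − 62.2)/√(6.7²/15 + 18.4²/17) = 3.092
Welch–Satterthwaite df ≈ 20.64
Two-sided p-value ≈ 0.0056
Since p ≈ 0.0056 < α = 0.1, reject H0; the data support H1.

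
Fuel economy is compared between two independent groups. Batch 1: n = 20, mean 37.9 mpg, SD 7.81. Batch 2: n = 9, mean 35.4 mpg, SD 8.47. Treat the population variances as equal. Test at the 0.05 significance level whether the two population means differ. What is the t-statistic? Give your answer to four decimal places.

Let group 1 = batch 1, group 2 = batch 2. H0: μ_1 = μ_2; H1: μ_1 ≠ μ_2 (two-sample pooled-variance t-test, two-sided).
s_p² = [(20−1)·7.81² + (9−1)·8.47²]/(20+9−2) = 64.1797
t = (37.9 − 35.4)/√[64.1797·(1/20 + 1/9)] = 0.7775
df = n₁ + n₂ − 2 = 27
Two-sided p-value ≈ 0.4436
Since p ≈ 0.4436 > α = 0.05, fail to reject H0; the evidence is not statistically significant.

0.7775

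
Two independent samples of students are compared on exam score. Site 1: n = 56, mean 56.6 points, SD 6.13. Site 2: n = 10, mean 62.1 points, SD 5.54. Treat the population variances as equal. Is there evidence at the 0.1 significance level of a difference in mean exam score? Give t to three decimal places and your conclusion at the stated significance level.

Let group 1 = site 1, group 2 = site 2. H0: μ_1 = μ_2; H1: μ_1 ≠ μ_2 (two-sample pooled-variance t-test, two-sided).
s_p² = [(56−1)·6.13² + (10−1)·5.54²]/(56+10−2) = 36.6087
t = (56.6 − 62.1)/√[36.6087·(1/56 + 1/10)] = -2.648
df = n₁ + n₂ − 2 = 64
Two-sided p-value ≈ 0.010
Since p ≈ 0.010 < α = 0.1, reject H0; the data support H1.

t = -2.648; reject H0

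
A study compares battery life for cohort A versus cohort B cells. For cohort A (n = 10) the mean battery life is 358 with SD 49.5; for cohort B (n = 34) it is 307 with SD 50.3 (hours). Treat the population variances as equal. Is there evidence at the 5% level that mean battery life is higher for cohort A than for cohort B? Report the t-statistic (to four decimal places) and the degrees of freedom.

Let group 1 = cohort A, group 2 = cohort B. H0: μ_1 = μ_2; H1: μ_1 > μ_2 (two-sample pooled-variance t-test, right-tailed).
s_p² = [(10−1)·49.5² + (34−1)·50.3²]/(10+34−2) = 2512.98
t = (358 − 307)/√[2512.98·(1/10 + 1/34)] = 2.8281
df = n₁ + n₂ − 2 = 42
p-value = P(T ≥ 2.8281) ≈ 0.004
Since p ≈ 0.004 < α = 0.05, reject H0; the evidence is statistically significant.

t = 2.8281, df = 42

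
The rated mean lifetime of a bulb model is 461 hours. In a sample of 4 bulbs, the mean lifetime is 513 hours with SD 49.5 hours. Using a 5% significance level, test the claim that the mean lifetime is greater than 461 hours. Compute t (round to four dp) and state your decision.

H0: μ = 461; H1: μ > 461 (one-sample t-test, right-tailed).
t = (x̄ − μ₀)/(s/√n) = (513 − 461)/(49.5/√4) = 2.1010
df = n − 1 = 3
p-value = P(T ≥ 2.1010) ≈ 0.063
Since p ≈ 0.063 > α = 0.05, fail to reject H0; the evidence is not statistically significant.

t = 2.1010; fail to reject H0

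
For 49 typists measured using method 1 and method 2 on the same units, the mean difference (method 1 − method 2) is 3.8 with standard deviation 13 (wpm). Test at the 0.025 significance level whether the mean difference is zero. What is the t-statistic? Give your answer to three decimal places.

H0: μ_d = 0; H1: μ_d ≠ 0 (paired t-test on the differences, two-sided).
t = d̄/(s_d/√n) = 3.8/(13/√49) = 2.046
df = n − 1 = 48
Two-sided p-value ≈ 0.0462
Since p ≈ 0.0462 > α = 0.025, fail to reject H0; the evidence is not statistically significant.

2.046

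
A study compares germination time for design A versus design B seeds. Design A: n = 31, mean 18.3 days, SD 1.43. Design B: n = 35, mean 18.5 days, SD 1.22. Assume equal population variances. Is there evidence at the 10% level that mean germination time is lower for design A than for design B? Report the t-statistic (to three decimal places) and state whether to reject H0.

t = -0.613; fail to reject H0

Let group 1 = design A, group 2 = design B. H0: μ_1 = μ_2; H1: μ_1 < μ_2 (two-sample pooled-variance t-test, left-tailed).
s_p² = [(31−1)·1.43² + (35−1)·1.22²]/(31+35−2) = 1.74926
t = (18.3 − 18.5)/√[1.74926·(1/31 + 1/35)] = -0.613
df = n₁ + n₂ − 2 = 64
p-value = P(T ≤ -0.613) ≈ 0.271
Since p ≈ 0.271 > α = 0.1, fail to reject H0; the evidence is not statistically significant.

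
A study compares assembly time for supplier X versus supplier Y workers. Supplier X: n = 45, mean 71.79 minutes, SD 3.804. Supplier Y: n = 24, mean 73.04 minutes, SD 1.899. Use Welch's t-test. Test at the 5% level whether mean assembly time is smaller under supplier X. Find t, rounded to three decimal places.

Let group 1 = supplier X, group 2 = supplier Y. H0: μ_1 = μ_2; H1: μ_1 < μ_2 (Welch's two-sample t-test, left-tailed).
t = (x̄_1 − x̄_2)/√(s_1²/n_1 + s_2²/n_2) = (71.79 − 73.04)/√(3.804²/45 + 1.899²/24) = -1.820
Welch–Satterthwaite df ≈ 66.82
p-value = P(T ≤ -1.820) ≈ 0.037
Since p ≈ 0.037 < α = 0.05, reject H0; the data support H1.

-1.820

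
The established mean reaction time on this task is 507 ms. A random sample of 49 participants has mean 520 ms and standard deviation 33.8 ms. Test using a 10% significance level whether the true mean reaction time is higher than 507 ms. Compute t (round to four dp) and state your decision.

H0: μ = 507; H1: μ > 507 (one-sample t-test, right-tailed).
t = (x̄ − μ₀)/(s/√n) = (520 − 507)/(33.8/√49) = 2.6923
df = n − 1 = 48
p-value = P(T ≥ 2.6923) ≈ 0.0049
Since p ≈ 0.0049 < α = 0.1, reject H0; the data support H1.

t = 2.6923; reject H0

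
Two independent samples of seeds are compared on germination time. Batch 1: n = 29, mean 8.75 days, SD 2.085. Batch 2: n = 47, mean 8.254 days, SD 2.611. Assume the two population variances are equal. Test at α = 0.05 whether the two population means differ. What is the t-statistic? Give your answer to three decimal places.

0.866

Let group 1 = batch 1, group 2 = batch 2. H0: μ_1 = μ_2; H1: μ_1 ≠ μ_2 (two-sample pooled-variance t-test, two-sided).
s_p² = [(29−1)·2.085² + (47−1)·2.611²]/(29+47−2) = 5.88269
t = (8.75 − 8.254)/√[5.88269·(1/29 + 1/47)] = 0.866
df = n₁ + n₂ − 2 = 74
Two-sided p-value ≈ 0.389
Since p ≈ 0.389 > α = 0.05, fail to reject H0; the data do not provide sufficient evidence against H0.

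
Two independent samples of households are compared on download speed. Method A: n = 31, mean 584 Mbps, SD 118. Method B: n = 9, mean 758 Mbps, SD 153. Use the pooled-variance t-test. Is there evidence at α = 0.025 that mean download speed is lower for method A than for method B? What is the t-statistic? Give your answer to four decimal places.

Let group 1 = method A, group 2 = method B. H0: μ_1 = μ_2; H1: μ_1 < μ_2 (two-sample pooled-variance t-test, left-tailed).
s_p² = [(31−1)·118² + (9−1)·153²]/(31+9−2) = 15920.8
t = (584 − 758)/√[15920.8·(1/31 + 1/9)] = -3.6420
df = n₁ + n₂ − 2 = 38
p-value = P(T ≤ -3.6420) ≈ 0.000
Since p ≈ 0.000 < α = 0.025, reject H0; the data support H1.

-3.6420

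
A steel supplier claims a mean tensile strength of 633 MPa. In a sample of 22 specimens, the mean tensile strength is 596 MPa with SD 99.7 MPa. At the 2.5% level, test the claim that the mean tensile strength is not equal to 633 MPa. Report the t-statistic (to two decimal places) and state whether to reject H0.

H0: μ = 633; H1: μ ≠ 633 (one-sample t-test, two-sided).
t = (x̄ − μ₀)/(s/√n) = (596 − 633)/(99.7/√22) = -1.74
df = n − 1 = 21
Two-sided p-value ≈ 0.0964
Since p ≈ 0.0964 > α = 0.025, fail to reject H0; the data do not provide sufficient evidence against H0.

t = -1.74; fail to reject H0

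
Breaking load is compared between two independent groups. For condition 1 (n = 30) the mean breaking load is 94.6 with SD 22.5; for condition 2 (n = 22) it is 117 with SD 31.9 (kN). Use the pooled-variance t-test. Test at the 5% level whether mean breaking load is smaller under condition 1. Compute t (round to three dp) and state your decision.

t = -2.972; reject H0

Let group 1 = condition 1, group 2 = condition 2. H0: μ_1 = μ_2; H1: μ_1 < μ_2 (two-sample pooled-variance t-test, left-tailed).
s_p² = [(30−1)·22.5² + (22−1)·31.9²]/(30+22−2) = 721.021
t = (94.6 − 117)/√[721.021·(1/30 + 1/22)] = -2.972
df = n₁ + n₂ − 2 = 50
p-value = P(T ≤ -2.972) ≈ 0.0023
Since p ≈ 0.0023 < α = 0.05, reject H0; the data support H1.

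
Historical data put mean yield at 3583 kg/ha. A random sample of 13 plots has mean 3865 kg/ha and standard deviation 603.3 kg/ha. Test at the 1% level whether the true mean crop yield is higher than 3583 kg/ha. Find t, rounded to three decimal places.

1.685

H0: μ = 3583; H1: μ > 3583 (one-sample t-test, right-tailed).
t = (x̄ − μ₀)/(s/√n) = (3865 − 3583)/(603.3/√13) = 1.685
df = n − 1 = 12
p-value = P(T ≥ 1.685) ≈ 0.059
Since p ≈ 0.059 > α = 0.01, fail to reject H0; the data do not provide sufficient evidence against H0.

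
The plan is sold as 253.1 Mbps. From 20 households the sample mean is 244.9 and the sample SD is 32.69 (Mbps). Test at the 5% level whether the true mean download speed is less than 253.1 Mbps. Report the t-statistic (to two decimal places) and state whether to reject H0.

t = -1.12; fail to reject H0

H0: μ = 253.1; H1: μ < 253.1 (one-sample t-test, left-tailed).
t = (x̄ − μ₀)/(s/√n) = (244.9 − 253.1)/(32.69/√20) = -1.12
df = n − 1 = 19
p-value = P(T ≤ -1.12) ≈ 0.1380
Since p ≈ 0.1380 > α = 0.05, fail to reject H0; the evidence is not statistically significant.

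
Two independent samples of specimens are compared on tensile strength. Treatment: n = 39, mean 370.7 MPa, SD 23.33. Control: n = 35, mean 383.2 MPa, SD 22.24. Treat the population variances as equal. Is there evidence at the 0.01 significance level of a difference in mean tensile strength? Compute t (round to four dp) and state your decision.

Let group 1 = treatment, group 2 = control. H0: μ_1 = μ_2; H1: μ_1 ≠ μ_2 (two-sample pooled-variance t-test, two-sided).
s_p² = [(39−1)·23.33² + (35−1)·22.24²]/(39+35−2) = 520.833
t = (370.7 − 383.2)/√[520.833·(1/39 + 1/35)] = -2.3524
df = n₁ + n₂ − 2 = 72
Two-sided p-value ≈ 0.021
Since p ≈ 0.021 > α = 0.01, fail to reject H0; the evidence is not statistically significant.

t = -2.3524; fail to reject H0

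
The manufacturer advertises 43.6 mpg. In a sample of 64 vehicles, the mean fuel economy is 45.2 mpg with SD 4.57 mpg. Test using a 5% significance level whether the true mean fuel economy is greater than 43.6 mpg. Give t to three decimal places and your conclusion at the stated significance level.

t = 2.801; reject H0

H0: μ = 43.6; H1: μ > 43.6 (one-sample t-test, right-tailed).
t = (x̄ − μ₀)/(s/√n) = (45.2 − 43.6)/(4.57/√64) = 2.801
df = n − 1 = 63
p-value = P(T ≥ 2.801) ≈ 0.0034
Since p ≈ 0.0034 < α = 0.05, reject H0; the evidence is statistically significant.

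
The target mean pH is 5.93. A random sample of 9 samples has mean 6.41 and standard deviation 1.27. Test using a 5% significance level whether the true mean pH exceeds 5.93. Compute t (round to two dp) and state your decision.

H0: μ = 5.93; H1: μ > 5.93 (one-sample t-test, right-tailed).
t = (x̄ − μ₀)/(s/√n) = (6.41 − 5.93)/(1.27/√9) = 1.13
df = n − 1 = 8
p-value = P(T ≥ 1.13) ≈ 0.1448
Since p ≈ 0.1448 > α = 0.05, fail to reject H0; the evidence is not statistically significant.

t = 1.13; fail to reject H0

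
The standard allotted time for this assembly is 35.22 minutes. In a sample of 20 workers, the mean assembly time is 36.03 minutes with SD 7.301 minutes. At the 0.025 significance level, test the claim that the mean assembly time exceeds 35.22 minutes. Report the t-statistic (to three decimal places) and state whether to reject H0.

t = 0.496; fail to reject H0

H0: μ = 35.22; H1: μ > 35.22 (one-sample t-test, right-tailed).
t = (x̄ − μ₀)/(s/√n) = (36.03 − 35.22)/(7.301/√20) = 0.496
df = n − 1 = 19
p-value = P(T ≥ 0.496) ≈ 0.313
Since p ≈ 0.313 > α = 0.025, fail to reject H0; the evidence is not statistically significant.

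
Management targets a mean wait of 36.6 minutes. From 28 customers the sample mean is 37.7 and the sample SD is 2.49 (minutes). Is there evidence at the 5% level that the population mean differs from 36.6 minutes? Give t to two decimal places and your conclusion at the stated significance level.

t = 2.34; reject H0

H0: μ = 36.6; H1: μ ≠ 36.6 (one-sample t-test, two-sided).
t = (x̄ − μ₀)/(s/√n) = (37.7 − 36.6)/(2.49/√28) = 2.34
df = n − 1 = 27
Two-sided p-value ≈ 0.027
Since p ≈ 0.027 < α = 0.05, reject H0; the evidence is statistically significant.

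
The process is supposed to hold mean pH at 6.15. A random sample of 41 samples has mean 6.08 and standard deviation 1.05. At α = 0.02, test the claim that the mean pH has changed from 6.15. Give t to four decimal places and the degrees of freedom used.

t = -0.4269, df = 40

H0: μ = 6.15; H1: μ ≠ 6.15 (one-sample t-test, two-sided).
t = (x̄ − μ₀)/(s/√n) = (6.08 − 6.15)/(1.05/√41) = -0.4269
df = n − 1 = 40
Two-sided p-value ≈ 0.6718
Since p ≈ 0.6718 > α = 0.02, fail to reject H0; the data do not provide sufficient evidence against H0.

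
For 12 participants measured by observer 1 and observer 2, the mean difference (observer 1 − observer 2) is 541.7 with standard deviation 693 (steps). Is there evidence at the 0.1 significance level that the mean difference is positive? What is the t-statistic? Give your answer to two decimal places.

2.71

H0: μ_d = 0; H1: μ_d > 0 (paired t-test on the differences, right-tailed).
t = d̄/(s_d/√n) = 541.7/(693/√12) = 2.71
df = n − 1 = 11
p-value = P(T ≥ 2.71) ≈ 0.0102
Since p ≈ 0.0102 < α = 0.1, reject H0; the evidence is statistically significant.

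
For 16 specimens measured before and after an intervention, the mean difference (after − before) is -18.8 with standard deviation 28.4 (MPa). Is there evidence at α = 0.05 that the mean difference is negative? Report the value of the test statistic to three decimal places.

H0: μ_d = 0; H1: μ_d < 0 (paired t-test on the differences, left-tailed).
t = d̄/(s_d/√n) = -18.8/(28.4/√16) = -2.648
df = n − 1 = 15
p-value = P(T ≤ -2.648) ≈ 0.009
Since p ≈ 0.009 < α = 0.05, reject H0; the evidence is statistically significant.

-2.648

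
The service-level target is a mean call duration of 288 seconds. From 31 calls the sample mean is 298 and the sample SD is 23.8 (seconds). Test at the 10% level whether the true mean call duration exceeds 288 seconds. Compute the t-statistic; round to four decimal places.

2.3394

H0: μ = 288; H1: μ > 288 (one-sample t-test, right-tailed).
t = (x̄ − μ₀)/(s/√n) = (298 − 288)/(23.8/√31) = 2.3394
df = n − 1 = 30
p-value = P(T ≥ 2.3394) ≈ 0.0131
Since p ≈ 0.0131 < α = 0.1, reject H0; the evidence is statistically significant.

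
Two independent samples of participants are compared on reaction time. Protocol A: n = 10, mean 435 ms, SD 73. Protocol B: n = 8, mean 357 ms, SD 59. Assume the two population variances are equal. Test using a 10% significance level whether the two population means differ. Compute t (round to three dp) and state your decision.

t = 2.446; reject H0

Let group 1 = protocol A, group 2 = protocol B. H0: μ_1 = μ_2; H1: μ_1 ≠ μ_2 (two-sample pooled-variance t-test, two-sided).
s_p² = [(10−1)·73² + (8−1)·59²]/(10+8−2) = 4520.5
t = (435 − 357)/√[4520.5·(1/10 + 1/8)] = 2.446
df = n₁ + n₂ − 2 = 16
Two-sided p-value ≈ 0.0264
Since p ≈ 0.0264 < α = 0.1, reject H0; the evidence is statistically significant.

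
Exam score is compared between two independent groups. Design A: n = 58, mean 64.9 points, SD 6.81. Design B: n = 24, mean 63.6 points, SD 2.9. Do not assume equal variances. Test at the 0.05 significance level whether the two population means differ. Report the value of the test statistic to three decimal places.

Let group 1 = design A, group 2 = design B. H0: μ_1 = μ_2; H1: μ_1 ≠ μ_2 (Welch's two-sample t-test, two-sided).
t = (x̄_1 − x̄_2)/√(s_1²/n_1 + s_2²/n_2) = (64.9 − 63.6)/√(6.81²/58 + 2.9²/24) = 1.212
Welch–Satterthwaite df ≈ 79.88
Two-sided p-value ≈ 0.2290
Since p ≈ 0.2290 > α = 0.05, fail to reject H0; the data do not provide sufficient evidence against H0.

1.212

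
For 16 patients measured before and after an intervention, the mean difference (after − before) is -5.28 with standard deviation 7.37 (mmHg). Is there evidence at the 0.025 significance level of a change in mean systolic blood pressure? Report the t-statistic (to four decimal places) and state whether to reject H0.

H0: μ_d = 0; H1: μ_d ≠ 0 (paired t-test on the differences, two-sided).
t = d̄/(s_d/√n) = -5.28/(7.37/√16) = -2.8657
df = n − 1 = 15
Two-sided p-value ≈ 0.0118
Since p ≈ 0.0118 < α = 0.025, reject H0; the data support H1.

t = -2.8657; reject H0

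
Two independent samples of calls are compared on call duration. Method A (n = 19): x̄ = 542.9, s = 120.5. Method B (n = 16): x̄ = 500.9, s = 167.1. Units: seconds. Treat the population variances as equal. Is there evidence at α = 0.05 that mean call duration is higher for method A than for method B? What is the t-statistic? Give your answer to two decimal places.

Let group 1 = method A, group 2 = method B. H0: μ_1 = μ_2; H1: μ_1 > μ_2 (two-sample pooled-variance t-test, right-tailed).
s_p² = [(19−1)·120.5² + (16−1)·167.1²]/(19+16−2) = 20612.1
t = (542.9 − 500.9)/√[20612.1·(1/19 + 1/16)] = 0.86
df = n₁ + n₂ − 2 = 33
p-value = P(T ≥ 0.86) ≈ 0.197
Since p ≈ 0.197 > α = 0.05, fail to reject H0; the data do not provide sufficient evidence against H0.

0.86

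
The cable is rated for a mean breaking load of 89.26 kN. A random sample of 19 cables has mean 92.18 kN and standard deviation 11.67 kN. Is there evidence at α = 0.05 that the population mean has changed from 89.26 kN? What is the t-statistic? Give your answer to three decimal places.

1.091

H0: μ = 89.26; H1: μ ≠ 89.26 (one-sample t-test, two-sided).
t = (x̄ − μ₀)/(s/√n) = (92.18 − 89.26)/(11.67/√19) = 1.091
df = n − 1 = 18
Two-sided p-value ≈ 0.290
Since p ≈ 0.290 > α = 0.05, fail to reject H0; the evidence is not statistically significant.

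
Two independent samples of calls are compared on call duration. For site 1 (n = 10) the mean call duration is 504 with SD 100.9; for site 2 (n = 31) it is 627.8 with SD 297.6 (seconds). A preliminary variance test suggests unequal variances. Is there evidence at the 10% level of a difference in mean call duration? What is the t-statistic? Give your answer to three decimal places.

Let group 1 = site 1, group 2 = site 2. H0: μ_1 = μ_2; H1: μ_1 ≠ μ_2 (Welch's two-sample t-test, two-sided).
t = (x̄_1 − x̄_2)/√(s_1²/n_1 + s_2²/n_2) = (504 − 627.8)/√(100.9²/10 + 297.6²/31) = -1.989
Welch–Satterthwaite df ≈ 38.78
Two-sided p-value ≈ 0.0538
Since p ≈ 0.0538 < α = 0.1, reject H0; the evidence is statistically significant.

-1.989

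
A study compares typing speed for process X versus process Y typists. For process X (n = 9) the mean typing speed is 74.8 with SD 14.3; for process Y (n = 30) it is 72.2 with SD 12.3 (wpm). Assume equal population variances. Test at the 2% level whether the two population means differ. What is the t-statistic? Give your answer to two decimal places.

0.54

Let group 1 = process X, group 2 = process Y. H0: μ_1 = μ_2; H1: μ_1 ≠ μ_2 (two-sample pooled-variance t-test, two-sided).
s_p² = [(9−1)·14.3² + (30−1)·12.3²]/(9+30−2) = 162.793
t = (74.8 − 72.2)/√[162.793·(1/9 + 1/30)] = 0.54
df = n₁ + n₂ − 2 = 37
Two-sided p-value ≈ 0.595
Since p ≈ 0.595 > α = 0.02, fail to reject H0; the data do not provide sufficient evidence against H0.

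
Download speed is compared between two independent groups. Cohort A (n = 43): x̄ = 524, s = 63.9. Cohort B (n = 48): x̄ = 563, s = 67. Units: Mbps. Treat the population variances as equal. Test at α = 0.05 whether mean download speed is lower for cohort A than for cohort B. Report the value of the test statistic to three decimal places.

Let group 1 = cohort A, group 2 = cohort B. H0: μ_1 = μ_2; H1: μ_1 < μ_2 (two-sample pooled-variance t-test, left-tailed).
s_p² = [(43−1)·63.9² + (48−1)·67²]/(43+48−2) = 4297.5
t = (524 − 563)/√[4297.5·(1/43 + 1/48)] = -2.833
df = n₁ + n₂ − 2 = 89
p-value = P(T ≤ -2.833) ≈ 0.003
Since p ≈ 0.003 < α = 0.05, reject H0; the data support H1.

-2.833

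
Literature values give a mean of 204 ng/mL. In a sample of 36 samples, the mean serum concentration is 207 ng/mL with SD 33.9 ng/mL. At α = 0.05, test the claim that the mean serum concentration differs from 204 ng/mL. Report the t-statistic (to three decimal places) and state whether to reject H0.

H0: μ = 204; H1: μ ≠ 204 (one-sample t-test, two-sided).
t = (x̄ − μ₀)/(s/√n) = (207 − 204)/(33.9/√36) = 0.531
df = n − 1 = 35
Two-sided p-value ≈ 0.599
Since p ≈ 0.599 > α = 0.05, fail to reject H0; the evidence is not statistically significant.

t = 0.531; fail to reject H0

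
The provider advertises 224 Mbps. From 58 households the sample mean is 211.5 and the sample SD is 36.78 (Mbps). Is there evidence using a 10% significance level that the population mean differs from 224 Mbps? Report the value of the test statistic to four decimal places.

H0: μ = 224; H1: μ ≠ 224 (one-sample t-test, two-sided).
t = (x̄ − μ₀)/(s/√n) = (211.5 − 224)/(36.78/√58) = -2.5883
df = n − 1 = 57
Two-sided p-value ≈ 0.012
Since p ≈ 0.012 < α = 0.1, reject H0; the data support H1.

-2.5883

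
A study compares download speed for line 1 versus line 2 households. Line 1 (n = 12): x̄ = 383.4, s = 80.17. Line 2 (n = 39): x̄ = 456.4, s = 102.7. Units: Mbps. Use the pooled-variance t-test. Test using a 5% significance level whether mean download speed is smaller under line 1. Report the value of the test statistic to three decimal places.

Let group 1 = line 1, group 2 = line 2. H0: μ_1 = μ_2; H1: μ_1 < μ_2 (two-sample pooled-variance t-test, left-tailed).
s_p² = [(12−1)·80.17² + (39−1)·102.7²]/(12+39−2) = 9622.38
t = (383.4 − 456.4)/√[9622.38·(1/12 + 1/39)] = -2.254
df = n₁ + n₂ − 2 = 49
p-value = P(T ≤ -2.254) ≈ 0.014
Since p ≈ 0.014 < α = 0.05, reject H0; the evidence is statistically significant.

-2.254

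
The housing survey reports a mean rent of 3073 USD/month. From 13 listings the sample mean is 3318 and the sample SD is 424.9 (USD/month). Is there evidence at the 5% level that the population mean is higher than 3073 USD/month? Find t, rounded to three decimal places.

H0: μ = 3073; H1: μ > 3073 (one-sample t-test, right-tailed).
t = (x̄ − μ₀)/(s/√n) = (3318 − 3073)/(424.9/√13) = 2.079
df = n − 1 = 12
p-value = P(T ≥ 2.079) ≈ 0.0299
Since p ≈ 0.0299 < α = 0.05, reject H0; the evidence is statistically significant.

2.079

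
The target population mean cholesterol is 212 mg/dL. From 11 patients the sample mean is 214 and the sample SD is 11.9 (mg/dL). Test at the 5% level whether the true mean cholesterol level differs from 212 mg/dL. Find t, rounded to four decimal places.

H0: μ = 212; H1: μ ≠ 212 (one-sample t-test, two-sided).
t = (x̄ − μ₀)/(s/√n) = (214 − 212)/(11.9/√11) = 0.5574
df = n − 1 = 10
Two-sided p-value ≈ 0.590
Since p ≈ 0.590 > α = 0.05, fail to reject H0; the evidence is not statistically significant.

0.5574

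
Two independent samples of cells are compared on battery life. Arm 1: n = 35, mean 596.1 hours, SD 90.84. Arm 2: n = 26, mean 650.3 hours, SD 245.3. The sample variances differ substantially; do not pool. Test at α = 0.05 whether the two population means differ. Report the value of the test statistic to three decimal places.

Let group 1 = arm 1, group 2 = arm 2. H0: μ_1 = μ_2; H1: μ_1 ≠ μ_2 (Welch's two-sample t-test, two-sided).
t = (x̄_1 − x̄_2)/√(s_1²/n_1 + s_2²/n_2) = (596.1 − 650.3)/√(90.84²/35 + 245.3²/26) = -1.073
Welch–Satterthwaite df ≈ 30.12
Two-sided p-value ≈ 0.2917
Since p ≈ 0.2917 > α = 0.05, fail to reject H0; the evidence is not statistically significant.

-1.073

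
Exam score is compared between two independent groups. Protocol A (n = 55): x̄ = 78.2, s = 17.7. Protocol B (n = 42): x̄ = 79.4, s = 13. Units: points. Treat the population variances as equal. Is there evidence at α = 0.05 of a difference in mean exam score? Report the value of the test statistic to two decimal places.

Let group 1 = protocol A, group 2 = protocol B. H0: μ_1 = μ_2; H1: μ_1 ≠ μ_2 (two-sample pooled-variance t-test, two-sided).
s_p² = [(55−1)·17.7² + (42−1)·13²]/(55+42−2) = 251.017
t = (78.2 − 79.4)/√[251.017·(1/55 + 1/42)] = -0.37
df = n₁ + n₂ − 2 = 95
Two-sided p-value ≈ 0.712
Since p ≈ 0.712 > α = 0.05, fail to reject H0; the evidence is not statistically significant.

-0.37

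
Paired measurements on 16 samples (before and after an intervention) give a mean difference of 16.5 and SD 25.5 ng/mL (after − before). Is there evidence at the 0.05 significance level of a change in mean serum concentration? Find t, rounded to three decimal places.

2.588

H0: μ_d = 0; H1: μ_d ≠ 0 (paired t-test on the differences, two-sided).
t = d̄/(s_d/√n) = 16.5/(25.5/√16) = 2.588
df = n − 1 = 15
Two-sided p-value ≈ 0.021
Since p ≈ 0.021 < α = 0.05, reject H0; the evidence is statistically significant.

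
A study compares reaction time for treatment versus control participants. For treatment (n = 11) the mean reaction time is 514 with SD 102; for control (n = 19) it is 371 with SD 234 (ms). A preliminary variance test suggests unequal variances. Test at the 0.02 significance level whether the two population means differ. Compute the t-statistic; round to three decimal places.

Let group 1 = treatment, group 2 = control. H0: μ_1 = μ_2; H1: μ_1 ≠ μ_2 (Welch's two-sample t-test, two-sided).
t = (x̄_1 − x̄_2)/√(s_1²/n_1 + s_2²/n_2) = (514 − 371)/√(102²/11 + 234²/19) = 2.311
Welch–Satterthwaite df ≈ 26.60
Two-sided p-value ≈ 0.029
Since p ≈ 0.029 > α = 0.02, fail to reject H0; the evidence is not statistically significant.

2.311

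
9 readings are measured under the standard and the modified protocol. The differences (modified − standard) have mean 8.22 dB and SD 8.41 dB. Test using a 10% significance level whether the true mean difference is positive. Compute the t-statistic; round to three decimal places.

H0: μ_d = 0; H1: μ_d > 0 (paired t-test on the differences, right-tailed).
t = d̄/(s_d/√n) = 8.22/(8.41/√9) = 2.932
df = n − 1 = 8
p-value = P(T ≥ 2.932) ≈ 0.0095
Since p ≈ 0.0095 < α = 0.1, reject H0; the evidence is statistically significant.

2.932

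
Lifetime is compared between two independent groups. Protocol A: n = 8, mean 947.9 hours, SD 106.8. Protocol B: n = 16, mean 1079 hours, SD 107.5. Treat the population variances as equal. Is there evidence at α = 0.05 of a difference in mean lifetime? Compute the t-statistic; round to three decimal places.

Let group 1 = protocol A, group 2 = protocol B. H0: μ_1 = μ_2; H1: μ_1 ≠ μ_2 (two-sample pooled-variance t-test, two-sided).
s_p² = [(8−1)·106.8² + (16−1)·107.5²]/(8+16−2) = 11508.5
t = (947.9 − 1079)/√[11508.5·(1/8 + 1/16)] = -2.822
df = n₁ + n₂ − 2 = 22
Two-sided p-value ≈ 0.010
Since p ≈ 0.010 < α = 0.05, reject H0; the evidence is statistically significant.

-2.822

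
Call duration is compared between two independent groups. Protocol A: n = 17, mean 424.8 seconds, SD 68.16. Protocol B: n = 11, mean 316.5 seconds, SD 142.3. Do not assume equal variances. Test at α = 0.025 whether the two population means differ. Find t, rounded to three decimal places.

Let group 1 = protocol A, group 2 = protocol B. H0: μ_1 = μ_2; H1: μ_1 ≠ μ_2 (Welch's two-sample t-test, two-sided).
t = (x̄_1 − x̄_2)/√(s_1²/n_1 + s_2²/n_2) = (424.8 − 316.5)/√(68.16²/17 + 142.3²/11) = 2.355
Welch–Satterthwaite df ≈ 13.01
Two-sided p-value ≈ 0.035
Since p ≈ 0.035 > α = 0.025, fail to reject H0; the data do not provide sufficient evidence against H0.

2.355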